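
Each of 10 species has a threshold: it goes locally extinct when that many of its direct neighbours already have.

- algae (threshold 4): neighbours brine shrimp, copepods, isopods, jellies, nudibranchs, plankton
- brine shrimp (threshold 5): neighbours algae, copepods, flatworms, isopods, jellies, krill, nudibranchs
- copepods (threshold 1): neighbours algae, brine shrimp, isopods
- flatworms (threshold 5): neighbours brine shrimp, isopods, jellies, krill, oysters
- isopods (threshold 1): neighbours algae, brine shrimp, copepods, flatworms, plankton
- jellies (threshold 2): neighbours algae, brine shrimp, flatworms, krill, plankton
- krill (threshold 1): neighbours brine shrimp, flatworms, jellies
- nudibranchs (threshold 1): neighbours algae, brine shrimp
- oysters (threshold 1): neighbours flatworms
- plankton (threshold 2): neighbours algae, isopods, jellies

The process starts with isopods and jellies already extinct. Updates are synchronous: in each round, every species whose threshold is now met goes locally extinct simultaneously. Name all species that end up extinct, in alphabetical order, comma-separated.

algae, brine shrimp, copepods, isopods, jellies, krill, nudibranchs, plankton

Round 1 — isopods, jellies go locally extinct (initial).
Round 2 — checking thresholds:
  algae: 2 of 6 neighbours < 4, below threshold.
  brine shrimp: 2 of 7 neighbours < 5, below threshold.
  copepods: 1 of 3 neighbours ≥ 1, goes locally extinct.
  flatworms: 2 of 5 neighbours < 5, below threshold.
  krill: 1 of 3 neighbours ≥ 1, goes locally extinct.
  plankton: 2 of 3 neighbours ≥ 2, goes locally extinct.
Round 3 — checking thresholds:
  algae: 4 of 6 neighbours ≥ 4, goes locally extinct.
  brine shrimp: 4 of 7 neighbours < 5, below threshold.
  flatworms: 3 of 5 neighbours < 5, below threshold.
Round 4 — checking thresholds:
  brine shrimp: 5 of 7 neighbours ≥ 5, goes locally extinct.
  flatworms: 3 of 5 neighbours < 5, below threshold.
  nudibranchs: 1 of 2 neighbours ≥ 1, goes locally extinct.
Round 5 — no new extinctions; cascade stops.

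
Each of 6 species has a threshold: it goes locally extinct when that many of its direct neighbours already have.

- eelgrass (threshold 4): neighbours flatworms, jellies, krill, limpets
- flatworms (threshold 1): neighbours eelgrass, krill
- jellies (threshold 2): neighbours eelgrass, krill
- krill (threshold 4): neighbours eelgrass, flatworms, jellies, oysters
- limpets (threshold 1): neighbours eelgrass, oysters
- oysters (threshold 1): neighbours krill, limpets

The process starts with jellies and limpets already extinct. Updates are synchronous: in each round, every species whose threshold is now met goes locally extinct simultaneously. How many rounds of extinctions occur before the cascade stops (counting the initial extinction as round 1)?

Round 1 — jellies, limpets go locally extinct (initial).
Round 2 — checking thresholds:
  eelgrass: 2 of 4 neighbours < 4, below threshold.
  krill: 1 of 4 neighbours < 4, below threshold.
  oysters: 1 of 2 neighbours ≥ 1, goes locally extinct.
Round 3 — no new extinctions; cascade stops.

2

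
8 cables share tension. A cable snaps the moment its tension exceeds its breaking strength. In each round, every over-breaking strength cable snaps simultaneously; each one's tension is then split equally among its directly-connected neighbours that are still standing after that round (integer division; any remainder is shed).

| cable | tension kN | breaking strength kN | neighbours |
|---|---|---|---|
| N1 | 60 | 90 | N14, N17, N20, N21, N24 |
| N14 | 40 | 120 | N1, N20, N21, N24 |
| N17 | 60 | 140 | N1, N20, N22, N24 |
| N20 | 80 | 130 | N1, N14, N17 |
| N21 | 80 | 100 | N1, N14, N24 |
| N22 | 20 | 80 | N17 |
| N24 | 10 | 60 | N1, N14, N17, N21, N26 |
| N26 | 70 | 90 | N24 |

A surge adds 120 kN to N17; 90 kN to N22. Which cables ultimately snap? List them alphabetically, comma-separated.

Round 1 — N17 at 180 > 140; N22 at 110 > 80. N17, N22 snap.
  N17 sheds 180 kN to N1, N20, N24: 60 each.
    N1: 60+60 = 120 > 90
    N20: 80+60 = 140 > 130
    N24: 10+60 = 70 > 60
  N22 sheds 110 kN: no online neighbours, lost.
Round 2 — N1, N20, N24 snap.
  N1 sheds 120 kN to N14, N21: 60 each.
    N14: 40+60 = 100 ≤ 120
    N21: 80+60 = 140 > 100
  N20 sheds 140 kN to N14: 140 each.
    N14: 100+140 = 240 > 120
  N24 sheds 70 kN to N14, N21, N26: 23 each (1 lost).
    N14: 240+23 = 263 > 120
    N21: 140+23 = 163 > 100
    N26: 70+23 = 93 > 90
Round 3 — N14, N21, N26 snap.
  N14 sheds 263 kN: no online neighbours, lost.
  N21 sheds 163 kN: no online neighbours, lost.
  N26 sheds 93 kN: no online neighbours, lost.
No further breaks.

N1, N14, N17, N20, N21, N22, N24, N26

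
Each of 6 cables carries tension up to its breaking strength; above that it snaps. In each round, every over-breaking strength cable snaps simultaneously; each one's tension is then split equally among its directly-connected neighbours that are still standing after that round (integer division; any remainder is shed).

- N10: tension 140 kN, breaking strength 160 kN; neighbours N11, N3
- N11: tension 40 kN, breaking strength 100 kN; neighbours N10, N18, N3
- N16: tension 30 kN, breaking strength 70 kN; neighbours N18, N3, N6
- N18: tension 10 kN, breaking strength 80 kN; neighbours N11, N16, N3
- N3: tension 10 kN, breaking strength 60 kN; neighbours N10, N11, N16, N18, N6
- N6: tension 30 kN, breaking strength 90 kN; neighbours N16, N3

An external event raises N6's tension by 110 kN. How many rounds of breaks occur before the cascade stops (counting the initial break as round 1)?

Round 1 — N6 at 140 > 90. N6 snaps.
  N6 sheds 140 kN to N16, N3: 70 each.
    N16: 30+70 = 100 > 70
    N3: 10+70 = 80 > 60
Round 2 — N16, N3 snap.
  N16 sheds 100 kN to N18: 100 each.
    N18: 10+100 = 110 > 80
  N3 sheds 80 kN to N10, N11, N18: 26 each (2 lost).
    N10: 140+26 = 166 > 160
    N11: 40+26 = 66 ≤ 100
    N18: 110+26 = 136 > 80
Round 3 — N10, N18 snap.
  N10 sheds 166 kN to N11: 166 each.
    N11: 66+166 = 232 > 100
  N18 sheds 136 kN to N11: 136 each.
    N11: 232+136 = 368 > 100
Round 4 — N11 snaps.
  N11 sheds 368 kN: no online neighbours, lost.
No further breaks.

4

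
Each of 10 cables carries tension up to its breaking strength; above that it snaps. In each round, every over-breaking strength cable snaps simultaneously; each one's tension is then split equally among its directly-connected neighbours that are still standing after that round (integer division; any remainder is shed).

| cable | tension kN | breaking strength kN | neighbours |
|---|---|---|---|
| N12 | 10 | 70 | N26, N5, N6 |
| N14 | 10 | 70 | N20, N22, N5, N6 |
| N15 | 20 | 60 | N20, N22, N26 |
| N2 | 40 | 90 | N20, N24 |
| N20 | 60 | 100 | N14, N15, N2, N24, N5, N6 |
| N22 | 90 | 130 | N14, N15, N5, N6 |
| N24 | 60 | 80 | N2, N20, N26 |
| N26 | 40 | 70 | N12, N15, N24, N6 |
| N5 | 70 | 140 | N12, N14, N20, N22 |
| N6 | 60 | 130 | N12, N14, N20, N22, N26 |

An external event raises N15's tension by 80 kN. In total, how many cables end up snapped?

5

Round 1 — N15 at 100 > 60. N15 snaps.
  N15 sheds 100 kN to N20, N22, N26: 33 each (1 lost).
    N20: 60+33 = 93 ≤ 100
    N22: 90+33 = 123 ≤ 130
    N26: 40+33 = 73 > 70
Round 2 — N26 snaps.
  N26 sheds 73 kN to N12, N24, N6: 24 each (1 lost).
    N12: 10+24 = 34 ≤ 70
    N24: 60+24 = 84 > 80
    N6: 60+24 = 84 ≤ 130
Round 3 — N24 snaps.
  N24 sheds 84 kN to N2, N20: 42 each.
    N2: 40+42 = 82 ≤ 90
    N20: 93+42 = 135 > 100
Round 4 — N20 snaps.
  N20 sheds 135 kN to N14, N2, N5, N6: 33 each (3 lost).
    N14: 10+33 = 43 ≤ 70
    N2: 82+33 = 115 > 90
    N5: 70+33 = 103 ≤ 140
    N6: 84+33 = 117 ≤ 130
Round 5 — N2 snaps.
  N2 sheds 115 kN: no online neighbours, lost.
No further breaks.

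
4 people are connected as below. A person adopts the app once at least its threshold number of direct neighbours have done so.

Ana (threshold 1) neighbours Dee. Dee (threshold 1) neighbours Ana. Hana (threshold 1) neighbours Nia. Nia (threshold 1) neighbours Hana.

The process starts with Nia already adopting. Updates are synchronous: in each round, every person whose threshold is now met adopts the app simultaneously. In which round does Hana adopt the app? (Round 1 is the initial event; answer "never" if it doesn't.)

2

Round 1 — Nia adopts the app (initial).
Round 2 — checking thresholds:
  Hana: 1 of 1 neighbours ≥ 1, adopts the app.
Round 3 — no new adoptions; cascade stops.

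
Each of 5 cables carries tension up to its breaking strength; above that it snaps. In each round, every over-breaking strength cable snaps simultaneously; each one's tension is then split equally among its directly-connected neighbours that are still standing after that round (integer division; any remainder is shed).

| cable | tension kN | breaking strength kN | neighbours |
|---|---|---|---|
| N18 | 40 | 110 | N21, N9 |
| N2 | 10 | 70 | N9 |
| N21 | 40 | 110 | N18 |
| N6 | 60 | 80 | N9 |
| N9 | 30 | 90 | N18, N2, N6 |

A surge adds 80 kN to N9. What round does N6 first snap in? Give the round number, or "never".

2

Round 1 — N9 at 110 > 90. N9 snaps.
  N9 sheds 110 kN to N18, N2, N6: 36 each (2 lost).
    N18: 40+36 = 76 ≤ 110
    N2: 10+36 = 46 ≤ 70
    N6: 60+36 = 96 > 80
Round 2 — N6 snaps.
  N6 sheds 96 kN: no online neighbours, lost.
No further breaks.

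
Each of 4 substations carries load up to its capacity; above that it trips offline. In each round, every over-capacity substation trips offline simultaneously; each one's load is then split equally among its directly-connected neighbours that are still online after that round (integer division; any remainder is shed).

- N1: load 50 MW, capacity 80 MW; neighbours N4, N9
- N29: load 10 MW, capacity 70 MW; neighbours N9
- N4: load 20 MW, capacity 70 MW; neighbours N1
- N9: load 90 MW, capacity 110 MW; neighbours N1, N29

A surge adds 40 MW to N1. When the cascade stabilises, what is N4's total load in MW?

65

Round 1 — N1 at 90 > 80. N1 trips offline.
  N1 sheds 90 MW to N4, N9: 45 each.
    N4: 20+45 = 65 ≤ 70
    N9: 90+45 = 135 > 110
Round 2 — N9 trips offline.
  N9 sheds 135 MW to N29: 135 each.
    N29: 10+135 = 145 > 70
Round 3 — N29 trips offline.
  N29 sheds 145 MW: no online neighbours, lost.
No further trips.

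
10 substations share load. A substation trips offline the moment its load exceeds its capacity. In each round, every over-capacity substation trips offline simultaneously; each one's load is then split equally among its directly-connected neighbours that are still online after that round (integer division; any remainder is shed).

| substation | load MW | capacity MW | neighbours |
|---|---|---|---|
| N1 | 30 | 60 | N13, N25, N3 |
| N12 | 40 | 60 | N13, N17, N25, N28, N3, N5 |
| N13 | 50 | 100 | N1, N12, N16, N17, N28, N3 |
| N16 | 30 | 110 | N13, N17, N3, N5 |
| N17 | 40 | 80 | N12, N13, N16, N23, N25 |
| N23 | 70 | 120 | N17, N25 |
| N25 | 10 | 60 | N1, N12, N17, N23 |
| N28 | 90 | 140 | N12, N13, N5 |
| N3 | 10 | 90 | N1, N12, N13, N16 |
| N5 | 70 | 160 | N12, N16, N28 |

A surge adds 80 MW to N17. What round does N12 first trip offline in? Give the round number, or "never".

Round 1 — N17 at 120 > 80. N17 trips offline.
  N17 sheds 120 MW to N12, N13, N16, N23, N25: 24 each.
    N12: 40+24 = 64 > 60
    N13: 50+24 = 74 ≤ 100
    N16: 30+24 = 54 ≤ 110
    N23: 70+24 = 94 ≤ 120
    N25: 10+24 = 34 ≤ 60
Round 2 — N12 trips offline.
  N12 sheds 64 MW to N13, N25, N28, N3, N5: 12 each (4 lost).
    N13: 74+12 = 86 ≤ 100
    N25: 34+12 = 46 ≤ 60
    N28: 90+12 = 102 ≤ 140
    N3: 10+12 = 22 ≤ 90
    N5: 70+12 = 82 ≤ 160
No further trips.

2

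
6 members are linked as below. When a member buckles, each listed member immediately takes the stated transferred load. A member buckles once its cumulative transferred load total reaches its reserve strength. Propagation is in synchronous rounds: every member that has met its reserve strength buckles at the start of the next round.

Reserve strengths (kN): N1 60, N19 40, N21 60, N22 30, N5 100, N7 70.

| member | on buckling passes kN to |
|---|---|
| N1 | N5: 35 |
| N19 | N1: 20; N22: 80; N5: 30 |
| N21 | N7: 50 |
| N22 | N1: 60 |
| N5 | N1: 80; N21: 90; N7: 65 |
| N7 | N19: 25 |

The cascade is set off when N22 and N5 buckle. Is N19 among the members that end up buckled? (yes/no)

no

Round 1 — N22, N5 buckle (initial).
  N1: +60+80 → 140 ≥ 60
  N21: +90 → 90 ≥ 60
  N7: +65 → 65 < 70
Round 2 — N1, N21 buckle.
  N7: +50 → 115 ≥ 70
Round 3 — N7 buckles.
  N19: +25 → 25 < 40
No further bucklings.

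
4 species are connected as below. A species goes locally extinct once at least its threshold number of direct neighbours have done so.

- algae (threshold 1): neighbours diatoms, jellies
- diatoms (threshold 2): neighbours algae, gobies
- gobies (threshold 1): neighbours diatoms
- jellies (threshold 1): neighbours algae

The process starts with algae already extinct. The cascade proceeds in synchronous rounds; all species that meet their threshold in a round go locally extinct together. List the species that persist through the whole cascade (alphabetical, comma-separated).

Round 1 — algae goes locally extinct (initial).
Round 2 — checking thresholds:
  diatoms: 1 of 2 neighbours < 2, holds.
  jellies: 1 of 1 neighbours ≥ 1, goes locally extinct.
Round 3 — no new extinctions; cascade stops.

diatoms, gobies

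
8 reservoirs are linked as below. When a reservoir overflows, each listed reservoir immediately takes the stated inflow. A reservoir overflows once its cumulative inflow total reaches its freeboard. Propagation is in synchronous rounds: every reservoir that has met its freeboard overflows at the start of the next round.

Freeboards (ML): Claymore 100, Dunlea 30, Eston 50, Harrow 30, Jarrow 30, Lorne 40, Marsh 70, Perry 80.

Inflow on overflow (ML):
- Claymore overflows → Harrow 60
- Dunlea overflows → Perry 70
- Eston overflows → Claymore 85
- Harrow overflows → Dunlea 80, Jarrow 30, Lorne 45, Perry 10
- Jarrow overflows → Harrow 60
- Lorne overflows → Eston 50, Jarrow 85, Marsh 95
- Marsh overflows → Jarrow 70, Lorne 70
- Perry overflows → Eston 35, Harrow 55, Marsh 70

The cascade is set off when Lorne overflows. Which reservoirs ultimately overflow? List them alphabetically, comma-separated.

Round 1 — Lorne overflows (initial).
  Eston: +50 → 50 ≥ 50
  Jarrow: +85 → 85 ≥ 30
  Marsh: +95 → 95 ≥ 70
Round 2 — Eston, Jarrow, Marsh overflow.
  Claymore: +85 → 85 < 100
  Harrow: +60 → 60 ≥ 30
Round 3 — Harrow overflows.
  Dunlea: +80 → 80 ≥ 30
  Perry: +10 → 10 < 80
Round 4 — Dunlea overflows.
  Perry: +70 → 80 ≥ 80
Round 5 — Perry overflows.
No further overflows.

Dunlea, Eston, Harrow, Jarrow, Lorne, Marsh, Perry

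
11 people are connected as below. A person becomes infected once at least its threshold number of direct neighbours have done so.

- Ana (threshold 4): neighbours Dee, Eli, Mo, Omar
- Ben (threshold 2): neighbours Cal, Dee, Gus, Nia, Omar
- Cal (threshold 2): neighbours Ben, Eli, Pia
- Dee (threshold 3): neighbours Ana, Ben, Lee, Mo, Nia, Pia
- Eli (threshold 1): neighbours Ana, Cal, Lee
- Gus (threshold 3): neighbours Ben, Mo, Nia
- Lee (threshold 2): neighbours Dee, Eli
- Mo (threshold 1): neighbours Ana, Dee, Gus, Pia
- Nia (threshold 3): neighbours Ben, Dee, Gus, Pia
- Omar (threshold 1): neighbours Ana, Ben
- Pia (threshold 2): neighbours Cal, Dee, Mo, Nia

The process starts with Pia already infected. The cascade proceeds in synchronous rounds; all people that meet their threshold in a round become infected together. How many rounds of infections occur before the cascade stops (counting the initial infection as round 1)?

Round 1 — Pia becomes infected (initial).
Round 2 — checking thresholds:
  Cal: 1 of 3 neighbours < 2, below threshold.
  Dee: 1 of 6 neighbours < 3, below threshold.
  Mo: 1 of 4 neighbours ≥ 1, becomes infected.
  Nia: 1 of 4 neighbours < 3, below threshold.
Round 3 — no new infections; cascade stops.

2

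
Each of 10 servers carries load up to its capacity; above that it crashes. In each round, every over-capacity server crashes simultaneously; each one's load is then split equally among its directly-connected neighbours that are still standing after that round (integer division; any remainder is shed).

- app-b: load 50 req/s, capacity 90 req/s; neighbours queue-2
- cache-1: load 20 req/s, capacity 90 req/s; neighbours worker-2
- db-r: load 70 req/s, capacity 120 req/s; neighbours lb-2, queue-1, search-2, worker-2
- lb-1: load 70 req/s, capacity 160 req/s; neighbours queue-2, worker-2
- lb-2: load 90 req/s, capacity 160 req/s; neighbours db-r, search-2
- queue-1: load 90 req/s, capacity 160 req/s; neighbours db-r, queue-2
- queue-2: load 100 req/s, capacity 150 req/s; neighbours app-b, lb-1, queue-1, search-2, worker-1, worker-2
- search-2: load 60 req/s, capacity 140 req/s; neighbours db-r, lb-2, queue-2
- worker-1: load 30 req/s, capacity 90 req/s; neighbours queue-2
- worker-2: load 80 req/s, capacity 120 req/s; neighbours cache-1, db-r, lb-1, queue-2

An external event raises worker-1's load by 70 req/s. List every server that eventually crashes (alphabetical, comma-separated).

queue-2, worker-1

Round 1 — worker-1 at 100 > 90. worker-1 crashes.
  worker-1 sheds 100 req/s to queue-2: 100 each.
    queue-2: 100+100 = 200 > 150
Round 2 — queue-2 crashes.
  queue-2 sheds 200 req/s to app-b, lb-1, queue-1, search-2, worker-2: 40 each.
    app-b: 50+40 = 90 ≤ 90
    lb-1: 70+40 = 110 ≤ 160
    queue-1: 90+40 = 130 ≤ 160
    search-2: 60+40 = 100 ≤ 140
    worker-2: 80+40 = 120 ≤ 120
No further crashes.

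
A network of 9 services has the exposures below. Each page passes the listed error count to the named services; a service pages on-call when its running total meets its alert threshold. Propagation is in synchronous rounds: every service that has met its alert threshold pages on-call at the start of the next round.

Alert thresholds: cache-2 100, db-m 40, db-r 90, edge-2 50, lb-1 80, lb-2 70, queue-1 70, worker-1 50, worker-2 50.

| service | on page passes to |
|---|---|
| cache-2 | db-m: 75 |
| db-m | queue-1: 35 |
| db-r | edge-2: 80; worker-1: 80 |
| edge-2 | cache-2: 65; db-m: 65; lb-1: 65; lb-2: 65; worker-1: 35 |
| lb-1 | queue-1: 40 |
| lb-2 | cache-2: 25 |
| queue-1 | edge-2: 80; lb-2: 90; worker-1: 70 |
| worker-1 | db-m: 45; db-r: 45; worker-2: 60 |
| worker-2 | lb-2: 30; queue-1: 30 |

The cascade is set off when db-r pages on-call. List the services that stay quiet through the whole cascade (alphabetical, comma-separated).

Round 1 — db-r pages on-call (initial).
  edge-2: +80 → 80 ≥ 50
  worker-1: +80 → 80 ≥ 50
Round 2 — edge-2, worker-1 page on-call.
  cache-2: +65 → 65 < 100
  db-m: +65+45 → 110 ≥ 40
  lb-1: +65 → 65 < 80
  lb-2: +65 → 65 < 70
  worker-2: +60 → 60 ≥ 50
Round 3 — db-m, worker-2 page on-call.
  lb-2: +30 → 95 ≥ 70
  queue-1: +35+30 → 65 < 70
Round 4 — lb-2 pages on-call.
  cache-2: +25 → 90 < 100
No further pages.

cache-2, lb-1, queue-1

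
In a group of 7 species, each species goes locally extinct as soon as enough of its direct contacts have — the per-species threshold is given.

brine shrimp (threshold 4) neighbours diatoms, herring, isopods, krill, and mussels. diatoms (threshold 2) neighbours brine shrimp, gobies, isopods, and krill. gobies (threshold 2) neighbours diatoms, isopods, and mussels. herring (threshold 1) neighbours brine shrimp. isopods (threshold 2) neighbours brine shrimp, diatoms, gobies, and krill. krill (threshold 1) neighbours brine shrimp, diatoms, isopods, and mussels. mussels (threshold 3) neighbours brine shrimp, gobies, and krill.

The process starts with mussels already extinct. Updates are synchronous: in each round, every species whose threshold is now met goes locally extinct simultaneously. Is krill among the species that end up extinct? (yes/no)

Round 1 — mussels goes locally extinct (initial).
Round 2 — checking thresholds:
  brine shrimp: 1 of 5 neighbours < 4, holds.
  gobies: 1 of 3 neighbours < 2, holds.
  krill: 1 of 4 neighbours ≥ 1, goes locally extinct.
Round 3 — no new extinctions; cascade stops.

yes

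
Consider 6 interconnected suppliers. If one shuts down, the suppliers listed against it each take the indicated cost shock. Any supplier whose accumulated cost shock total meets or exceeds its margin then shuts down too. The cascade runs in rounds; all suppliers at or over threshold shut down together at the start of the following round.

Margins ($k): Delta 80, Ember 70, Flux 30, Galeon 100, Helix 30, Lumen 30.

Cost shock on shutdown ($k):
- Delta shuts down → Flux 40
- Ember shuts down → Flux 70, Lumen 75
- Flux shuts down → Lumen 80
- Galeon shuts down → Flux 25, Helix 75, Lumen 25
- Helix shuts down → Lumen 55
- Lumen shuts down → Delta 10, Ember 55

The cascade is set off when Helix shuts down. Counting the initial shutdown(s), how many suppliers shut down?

Round 1 — Helix shuts down (initial).
  Lumen: +55 → 55 ≥ 30
Round 2 — Lumen shuts down.
  Delta: +10 → 10 < 80
  Ember: +55 → 55 < 70
No further shutdowns.

2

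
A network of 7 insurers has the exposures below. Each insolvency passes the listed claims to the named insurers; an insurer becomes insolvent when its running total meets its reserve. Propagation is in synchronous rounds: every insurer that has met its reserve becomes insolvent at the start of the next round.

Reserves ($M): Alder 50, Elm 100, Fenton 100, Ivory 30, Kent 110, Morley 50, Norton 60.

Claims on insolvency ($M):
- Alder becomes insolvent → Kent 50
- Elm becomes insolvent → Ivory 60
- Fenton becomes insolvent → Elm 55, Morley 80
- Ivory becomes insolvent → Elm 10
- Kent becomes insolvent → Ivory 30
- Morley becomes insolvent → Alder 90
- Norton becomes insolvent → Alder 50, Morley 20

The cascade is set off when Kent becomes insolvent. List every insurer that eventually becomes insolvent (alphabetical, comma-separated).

Round 1 — Kent becomes insolvent (initial).
  Ivory: +30 → 30 ≥ 30
Round 2 — Ivory becomes insolvent.
  Elm: +10 → 10 < 100
No further insolvencies.

Ivory, Kent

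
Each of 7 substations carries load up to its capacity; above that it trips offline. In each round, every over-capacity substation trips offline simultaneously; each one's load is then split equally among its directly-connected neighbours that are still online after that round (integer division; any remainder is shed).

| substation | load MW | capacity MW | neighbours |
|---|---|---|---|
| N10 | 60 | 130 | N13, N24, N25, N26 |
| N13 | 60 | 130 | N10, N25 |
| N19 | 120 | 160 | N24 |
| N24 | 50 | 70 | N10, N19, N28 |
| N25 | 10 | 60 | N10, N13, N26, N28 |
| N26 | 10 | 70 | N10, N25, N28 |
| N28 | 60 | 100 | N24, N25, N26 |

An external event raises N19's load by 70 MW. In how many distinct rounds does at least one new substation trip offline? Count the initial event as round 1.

Round 1 — N19 at 190 > 160. N19 trips offline.
  N19 sheds 190 MW to N24: 190 each.
    N24: 50+190 = 240 > 70
Round 2 — N24 trips offline.
  N24 sheds 240 MW to N10, N28: 120 each.
    N10: 60+120 = 180 > 130
    N28: 60+120 = 180 > 100
Round 3 — N10, N28 trip offline.
  N10 sheds 180 MW to N13, N25, N26: 60 each.
    N13: 60+60 = 120 ≤ 130
    N25: 10+60 = 70 > 60
    N26: 10+60 = 70 ≤ 70
  N28 sheds 180 MW to N25, N26: 90 each.
    N25: 70+90 = 160 > 60
    N26: 70+90 = 160 > 70
Round 4 — N25, N26 trip offline.
  N25 sheds 160 MW to N13: 160 each.
    N13: 120+160 = 280 > 130
  N26 sheds 160 MW: no online neighbours, lost.
Round 5 — N13 trips offline.
  N13 sheds 280 MW: no online neighbours, lost.
No further trips.

5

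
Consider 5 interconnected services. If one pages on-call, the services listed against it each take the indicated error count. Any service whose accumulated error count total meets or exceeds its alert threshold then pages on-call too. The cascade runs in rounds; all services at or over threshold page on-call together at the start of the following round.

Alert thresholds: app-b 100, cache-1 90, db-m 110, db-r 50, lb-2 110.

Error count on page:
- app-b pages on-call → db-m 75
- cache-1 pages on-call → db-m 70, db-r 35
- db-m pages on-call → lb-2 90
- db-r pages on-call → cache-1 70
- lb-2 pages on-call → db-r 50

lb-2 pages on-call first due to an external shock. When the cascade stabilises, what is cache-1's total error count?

70

Round 1 — lb-2 pages on-call (initial).
  db-r: +50 → 50 ≥ 50
Round 2 — db-r pages on-call.
  cache-1: +70 → 70 < 90
No further pages.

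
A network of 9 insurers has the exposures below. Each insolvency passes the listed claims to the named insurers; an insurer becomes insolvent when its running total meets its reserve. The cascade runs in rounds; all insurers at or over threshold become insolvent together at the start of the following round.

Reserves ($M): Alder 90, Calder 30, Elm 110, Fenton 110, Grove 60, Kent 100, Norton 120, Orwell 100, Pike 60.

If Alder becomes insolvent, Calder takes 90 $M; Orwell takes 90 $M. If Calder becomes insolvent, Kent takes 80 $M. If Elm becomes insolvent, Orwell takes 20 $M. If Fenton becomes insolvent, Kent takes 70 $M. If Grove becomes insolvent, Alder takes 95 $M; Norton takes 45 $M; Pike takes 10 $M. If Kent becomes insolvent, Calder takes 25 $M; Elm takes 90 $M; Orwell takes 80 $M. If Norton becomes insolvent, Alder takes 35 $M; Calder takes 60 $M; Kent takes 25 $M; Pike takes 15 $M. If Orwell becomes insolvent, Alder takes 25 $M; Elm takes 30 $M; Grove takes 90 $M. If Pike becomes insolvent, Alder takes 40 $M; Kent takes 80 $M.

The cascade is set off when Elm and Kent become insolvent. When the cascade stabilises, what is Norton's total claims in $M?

Round 1 — Elm, Kent become insolvent (initial).
  Calder: +25 → 25 < 30
  Orwell: +20+80 → 100 ≥ 100
Round 2 — Orwell becomes insolvent.
  Alder: +25 → 25 < 90
  Grove: +90 → 90 ≥ 60
Round 3 — Grove becomes insolvent.
  Alder: +95 → 120 ≥ 90
  Norton: +45 → 45 < 120
  Pike: +10 → 10 < 60
Round 4 — Alder becomes insolvent.
  Calder: +90 → 115 ≥ 30
Round 5 — Calder becomes insolvent.
No further insolvencies.

45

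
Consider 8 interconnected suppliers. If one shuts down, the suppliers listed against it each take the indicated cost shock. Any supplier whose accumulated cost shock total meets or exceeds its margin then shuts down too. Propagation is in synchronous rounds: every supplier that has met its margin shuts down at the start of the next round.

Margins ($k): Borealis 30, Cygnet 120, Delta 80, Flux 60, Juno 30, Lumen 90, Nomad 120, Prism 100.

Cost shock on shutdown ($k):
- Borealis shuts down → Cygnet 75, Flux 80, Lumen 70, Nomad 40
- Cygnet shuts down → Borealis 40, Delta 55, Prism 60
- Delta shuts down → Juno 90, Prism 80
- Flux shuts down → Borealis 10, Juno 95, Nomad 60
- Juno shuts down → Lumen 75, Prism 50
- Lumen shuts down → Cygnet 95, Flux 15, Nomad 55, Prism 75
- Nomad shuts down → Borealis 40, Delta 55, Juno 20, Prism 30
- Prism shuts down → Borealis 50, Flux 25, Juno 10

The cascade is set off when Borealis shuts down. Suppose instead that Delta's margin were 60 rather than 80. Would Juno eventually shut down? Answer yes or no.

With Delta's margin at 60:
Round 1 — Borealis shuts down (initial).
  Cygnet: +75 → 75 < 120
  Flux: +80 → 80 ≥ 60
  Lumen: +70 → 70 < 90
  Nomad: +40 → 40 < 120
Round 2 — Flux shuts down.
  Juno: +95 → 95 ≥ 30
  Nomad: +60 → 100 < 120
Round 3 — Juno shuts down.
  Lumen: +75 → 145 ≥ 90
  Prism: +50 → 50 < 100
Round 4 — Lumen shuts down.
  Cygnet: +95 → 170 ≥ 120
  Nomad: +55 → 155 ≥ 120
  Prism: +75 → 125 ≥ 100
Round 5 — Cygnet, Nomad, Prism shut down.
  Delta: +55+55 → 110 ≥ 60
Round 6 — Delta shuts down.
No further shutdowns.

yes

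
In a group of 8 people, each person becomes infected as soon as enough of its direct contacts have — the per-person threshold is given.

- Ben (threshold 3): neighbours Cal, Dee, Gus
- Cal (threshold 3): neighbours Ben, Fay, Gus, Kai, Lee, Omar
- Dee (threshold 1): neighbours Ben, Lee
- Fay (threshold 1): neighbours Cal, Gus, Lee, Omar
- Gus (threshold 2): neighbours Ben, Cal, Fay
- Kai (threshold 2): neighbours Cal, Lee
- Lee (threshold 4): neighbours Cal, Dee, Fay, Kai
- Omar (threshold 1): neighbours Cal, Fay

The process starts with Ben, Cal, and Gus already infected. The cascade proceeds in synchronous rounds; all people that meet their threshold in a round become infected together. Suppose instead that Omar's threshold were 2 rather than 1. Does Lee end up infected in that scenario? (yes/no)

no

With Omar's threshold at 2:
Round 1 — Ben, Cal, Gus become infected (initial).
Round 2 — checking thresholds:
  Dee: 1 of 2 neighbours ≥ 1, becomes infected.
  Fay: 2 of 4 neighbours ≥ 1, becomes infected.
  Kai: 1 of 2 neighbours < 2, below threshold.
  Lee: 1 of 4 neighbours < 4, below threshold.
  Omar: 1 of 2 neighbours < 2, below threshold.
Round 3 — checking thresholds:
  Kai: 1 of 2 neighbours < 2, below threshold.
  Lee: 3 of 4 neighbours < 4, below threshold.
  Omar: 2 of 2 neighbours ≥ 2, becomes infected.
Round 4 — no new infections; cascade stops.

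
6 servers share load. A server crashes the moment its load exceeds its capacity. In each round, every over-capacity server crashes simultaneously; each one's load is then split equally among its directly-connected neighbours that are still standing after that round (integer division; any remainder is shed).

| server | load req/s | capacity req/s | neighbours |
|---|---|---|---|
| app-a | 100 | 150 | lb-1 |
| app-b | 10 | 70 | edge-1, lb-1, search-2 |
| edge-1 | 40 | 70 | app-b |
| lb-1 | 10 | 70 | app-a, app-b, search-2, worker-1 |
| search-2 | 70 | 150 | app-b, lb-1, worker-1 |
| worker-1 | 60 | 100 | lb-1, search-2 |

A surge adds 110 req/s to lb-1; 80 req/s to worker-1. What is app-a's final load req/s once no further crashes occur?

Round 1 — lb-1 at 120 > 70; worker-1 at 140 > 100. lb-1, worker-1 crash.
  lb-1 sheds 120 req/s to app-a, app-b, search-2: 40 each.
    app-a: 100+40 = 140 ≤ 150
    app-b: 10+40 = 50 ≤ 70
    search-2: 70+40 = 110 ≤ 150
  worker-1 sheds 140 req/s to search-2: 140 each.
    search-2: 110+140 = 250 > 150
Round 2 — search-2 crashes.
  search-2 sheds 250 req/s to app-b: 250 each.
    app-b: 50+250 = 300 > 70
Round 3 — app-b crashes.
  app-b sheds 300 req/s to edge-1: 300 each.
    edge-1: 40+300 = 340 > 70
Round 4 — edge-1 crashes.
  edge-1 sheds 340 req/s: no online neighbours, lost.
No further crashes.

140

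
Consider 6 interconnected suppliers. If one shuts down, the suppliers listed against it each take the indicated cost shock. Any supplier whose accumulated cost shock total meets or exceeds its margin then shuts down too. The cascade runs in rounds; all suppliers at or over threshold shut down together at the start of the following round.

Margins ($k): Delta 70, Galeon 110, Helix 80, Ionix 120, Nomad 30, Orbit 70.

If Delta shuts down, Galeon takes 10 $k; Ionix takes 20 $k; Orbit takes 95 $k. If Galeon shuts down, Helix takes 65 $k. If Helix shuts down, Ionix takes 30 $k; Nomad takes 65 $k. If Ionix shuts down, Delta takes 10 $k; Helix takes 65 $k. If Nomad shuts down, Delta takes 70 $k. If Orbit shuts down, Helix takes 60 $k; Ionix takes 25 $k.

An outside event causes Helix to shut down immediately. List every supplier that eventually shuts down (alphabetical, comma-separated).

Round 1 — Helix shuts down (initial).
  Ionix: +30 → 30 < 120
  Nomad: +65 → 65 ≥ 30
Round 2 — Nomad shuts down.
  Delta: +70 → 70 ≥ 70
Round 3 — Delta shuts down.
  Galeon: +10 → 10 < 110
  Ionix: +20 → 50 < 120
  Orbit: +95 → 95 ≥ 70
Round 4 — Orbit shuts down.
  Ionix: +25 → 75 < 120
No further shutdowns.

Delta, Helix, Nomad, Orbit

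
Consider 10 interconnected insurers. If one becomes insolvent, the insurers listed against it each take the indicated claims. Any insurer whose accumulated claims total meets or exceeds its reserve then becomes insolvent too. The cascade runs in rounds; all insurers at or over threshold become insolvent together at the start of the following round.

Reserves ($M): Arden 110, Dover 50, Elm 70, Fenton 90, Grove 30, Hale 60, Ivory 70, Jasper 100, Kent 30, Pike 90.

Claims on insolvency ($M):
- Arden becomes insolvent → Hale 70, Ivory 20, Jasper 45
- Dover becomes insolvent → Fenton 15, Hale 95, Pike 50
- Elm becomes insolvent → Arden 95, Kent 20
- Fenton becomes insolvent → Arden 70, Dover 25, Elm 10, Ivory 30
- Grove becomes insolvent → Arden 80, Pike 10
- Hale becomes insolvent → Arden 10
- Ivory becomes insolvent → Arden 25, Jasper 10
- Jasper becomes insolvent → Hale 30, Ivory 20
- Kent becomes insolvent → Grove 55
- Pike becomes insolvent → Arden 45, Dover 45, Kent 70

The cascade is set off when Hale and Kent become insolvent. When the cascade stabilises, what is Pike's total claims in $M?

10

Round 1 — Hale, Kent become insolvent (initial).
  Arden: +10 → 10 < 110
  Grove: +55 → 55 ≥ 30
Round 2 — Grove becomes insolvent.
  Arden: +80 → 90 < 110
  Pike: +10 → 10 < 90
No further insolvencies.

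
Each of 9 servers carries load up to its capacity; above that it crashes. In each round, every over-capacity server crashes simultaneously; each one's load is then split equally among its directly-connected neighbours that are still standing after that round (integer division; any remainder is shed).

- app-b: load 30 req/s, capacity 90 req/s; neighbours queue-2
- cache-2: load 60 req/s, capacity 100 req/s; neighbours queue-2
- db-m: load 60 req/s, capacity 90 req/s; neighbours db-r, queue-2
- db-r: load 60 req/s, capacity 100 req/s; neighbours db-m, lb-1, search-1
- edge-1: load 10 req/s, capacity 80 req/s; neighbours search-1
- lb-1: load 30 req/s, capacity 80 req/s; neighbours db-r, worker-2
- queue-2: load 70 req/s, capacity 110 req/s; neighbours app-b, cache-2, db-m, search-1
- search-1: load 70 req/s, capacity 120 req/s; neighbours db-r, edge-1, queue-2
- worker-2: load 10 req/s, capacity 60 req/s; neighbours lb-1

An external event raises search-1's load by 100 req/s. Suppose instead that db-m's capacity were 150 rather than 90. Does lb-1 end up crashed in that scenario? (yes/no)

With db-m's capacity at 150:
Round 1 — search-1 at 170 > 120. search-1 crashes.
  search-1 sheds 170 req/s to db-r, edge-1, queue-2: 56 each (2 lost).
    db-r: 60+56 = 116 > 100
    edge-1: 10+56 = 66 ≤ 80
    queue-2: 70+56 = 126 > 110
Round 2 — db-r, queue-2 crash.
  db-r sheds 116 req/s to db-m, lb-1: 58 each.
    db-m: 60+58 = 118 ≤ 150
    lb-1: 30+58 = 88 > 80
  queue-2 sheds 126 req/s to app-b, cache-2, db-m: 42 each.
    app-b: 30+42 = 72 ≤ 90
    cache-2: 60+42 = 102 > 100
    db-m: 118+42 = 160 > 150
Round 3 — cache-2, db-m, lb-1 crash.
  cache-2 sheds 102 req/s: no online neighbours, lost.
  db-m sheds 160 req/s: no online neighbours, lost.
  lb-1 sheds 88 req/s to worker-2: 88 each.
    worker-2: 10+88 = 98 > 60
Round 4 — worker-2 crashes.
  worker-2 sheds 98 req/s: no online neighbours, lost.
No further crashes.

yes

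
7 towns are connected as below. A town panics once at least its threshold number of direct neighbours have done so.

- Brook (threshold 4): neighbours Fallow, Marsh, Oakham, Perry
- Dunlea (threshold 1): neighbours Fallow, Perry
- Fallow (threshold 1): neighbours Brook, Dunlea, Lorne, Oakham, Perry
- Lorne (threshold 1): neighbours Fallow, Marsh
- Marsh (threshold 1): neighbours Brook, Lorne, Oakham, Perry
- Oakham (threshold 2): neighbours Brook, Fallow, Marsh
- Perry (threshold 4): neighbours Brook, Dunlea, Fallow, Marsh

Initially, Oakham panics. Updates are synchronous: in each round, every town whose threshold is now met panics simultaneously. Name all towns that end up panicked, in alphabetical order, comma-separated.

Dunlea, Fallow, Lorne, Marsh, Oakham

Round 1 — Oakham panics (initial).
Round 2 — checking thresholds:
  Brook: 1 of 4 neighbours < 4, below threshold.
  Fallow: 1 of 5 neighbours ≥ 1, panics.
  Marsh: 1 of 4 neighbours ≥ 1, panics.
Round 3 — checking thresholds:
  Brook: 3 of 4 neighbours < 4, below threshold.
  Dunlea: 1 of 2 neighbours ≥ 1, panics.
  Lorne: 2 of 2 neighbours ≥ 1, panics.
  Perry: 2 of 4 neighbours < 4, below threshold.
Round 4 — no new panics; cascade stops.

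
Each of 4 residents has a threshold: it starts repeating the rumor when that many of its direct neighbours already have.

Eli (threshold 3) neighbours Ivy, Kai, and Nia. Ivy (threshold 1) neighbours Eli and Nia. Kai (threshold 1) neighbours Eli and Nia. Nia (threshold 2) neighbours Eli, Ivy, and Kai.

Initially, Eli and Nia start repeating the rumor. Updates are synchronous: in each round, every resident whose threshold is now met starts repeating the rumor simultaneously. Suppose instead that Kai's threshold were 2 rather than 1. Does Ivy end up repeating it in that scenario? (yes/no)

With Kai's threshold at 2:
Round 1 — Eli, Nia start repeating the rumor (initial).
Round 2 — checking thresholds:
  Ivy: 2 of 2 neighbours ≥ 1, starts repeating the rumor.
  Kai: 2 of 2 neighbours ≥ 2, starts repeating the rumor.
Round 3 — no new spreads; cascade stops.

yes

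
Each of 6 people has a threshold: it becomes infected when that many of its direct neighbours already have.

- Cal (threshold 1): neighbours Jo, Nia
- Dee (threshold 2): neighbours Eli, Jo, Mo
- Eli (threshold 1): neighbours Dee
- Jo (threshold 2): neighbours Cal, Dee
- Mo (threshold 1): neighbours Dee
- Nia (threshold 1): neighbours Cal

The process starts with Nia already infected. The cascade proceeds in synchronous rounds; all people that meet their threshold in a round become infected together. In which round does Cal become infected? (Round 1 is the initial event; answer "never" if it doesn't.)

Round 1 — Nia becomes infected (initial).
Round 2 — checking thresholds:
  Cal: 1 of 2 neighbours ≥ 1, becomes infected.
Round 3 — no new infections; cascade stops.

2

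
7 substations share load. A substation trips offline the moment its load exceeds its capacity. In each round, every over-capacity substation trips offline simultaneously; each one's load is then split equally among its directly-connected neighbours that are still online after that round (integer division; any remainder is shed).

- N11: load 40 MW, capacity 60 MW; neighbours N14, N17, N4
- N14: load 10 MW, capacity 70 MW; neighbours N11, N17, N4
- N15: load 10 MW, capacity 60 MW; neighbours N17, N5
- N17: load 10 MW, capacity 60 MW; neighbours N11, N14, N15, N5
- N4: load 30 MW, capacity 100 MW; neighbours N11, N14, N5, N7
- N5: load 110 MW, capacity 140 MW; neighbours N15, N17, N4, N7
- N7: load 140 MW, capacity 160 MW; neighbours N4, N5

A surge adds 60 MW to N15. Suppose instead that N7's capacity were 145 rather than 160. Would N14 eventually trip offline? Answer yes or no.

yes

With N7's capacity at 145:
Round 1 — N15 at 70 > 60. N15 trips offline.
  N15 sheds 70 MW to N17, N5: 35 each.
    N17: 10+35 = 45 ≤ 60
    N5: 110+35 = 145 > 140
Round 2 — N5 trips offline.
  N5 sheds 145 MW to N17, N4, N7: 48 each (1 lost).
    N17: 45+48 = 93 > 60
    N4: 30+48 = 78 ≤ 100
    N7: 140+48 = 188 > 145
Round 3 — N17, N7 trip offline.
  N17 sheds 93 MW to N11, N14: 46 each (1 lost).
    N11: 40+46 = 86 > 60
    N14: 10+46 = 56 ≤ 70
  N7 sheds 188 MW to N4: 188 each.
    N4: 78+188 = 266 > 100
Round 4 — N11, N4 trip offline.
  N11 sheds 86 MW to N14: 86 each.
    N14: 56+86 = 142 > 70
  N4 sheds 266 MW to N14: 266 each.
    N14: 142+266 = 408 > 70
Round 5 — N14 trips offline.
  N14 sheds 408 MW: no online neighbours, lost.
No further trips.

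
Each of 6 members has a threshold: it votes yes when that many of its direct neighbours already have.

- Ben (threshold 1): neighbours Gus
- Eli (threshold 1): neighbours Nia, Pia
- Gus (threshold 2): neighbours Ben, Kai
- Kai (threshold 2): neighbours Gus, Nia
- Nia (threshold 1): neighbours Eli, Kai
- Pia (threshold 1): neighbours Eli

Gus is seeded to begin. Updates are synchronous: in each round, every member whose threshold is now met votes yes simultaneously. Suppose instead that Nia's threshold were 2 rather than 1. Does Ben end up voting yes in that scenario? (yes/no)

yes

With Nia's threshold at 2:
Round 1 — Gus votes yes (initial).
Round 2 — checking thresholds:
  Ben: 1 of 1 neighbours ≥ 1, votes yes.
  Kai: 1 of 2 neighbours < 2, below threshold.
Round 3 — no new yes votes; cascade stops.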